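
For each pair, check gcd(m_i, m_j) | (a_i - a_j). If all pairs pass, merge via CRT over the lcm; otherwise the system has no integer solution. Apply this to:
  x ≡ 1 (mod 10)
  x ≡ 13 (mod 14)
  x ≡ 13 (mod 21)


Moduli 10, 14, 21 are not pairwise coprime, so CRT works modulo lcm(m_i) when all pairwise compatibility conditions hold.
Pairwise compatibility: gcd(m_i, m_j) must divide a_i - a_j for every pair.
Merge one congruence at a time:
  Start: x ≡ 1 (mod 10).
  Combine with x ≡ 13 (mod 14): gcd(10, 14) = 2; 13 - 1 = 12, which IS divisible by 2, so compatible.
    Write x = 1 + 10·t and substitute into x ≡ 13 (mod 14): 10·t ≡ 13 − 1 = 12 (mod 14).
    Divide the congruence (and modulus) by g = 2: 5·t ≡ 6 (mod 7).
    The inverse of 5 mod 7 is 3 (since 5·3 = 15 = 2·7 + 1), so t ≡ 3·6 = 18 ≡ 4 (mod 7).
    Then x = 1 + 10·4 = 41, valid modulo lcm(10, 14) = 70: x ≡ 41 (mod 70).
  Combine with x ≡ 13 (mod 21): gcd(70, 21) = 7; 13 - 41 = -28, which IS divisible by 7, so compatible.
    Write x = 41 + 70·t and substitute into x ≡ 13 (mod 21): 70·t ≡ 13 − 41 = -28 (mod 21).
    Divide the congruence (and modulus) by g = 7: 10·t ≡ -4 (mod 3).
    Reduce coefficients mod 3: 1·t ≡ 2 (mod 3).
    So t ≡ 2 (mod 3).
    Then x = 41 + 70·2 = 181, valid modulo lcm(70, 21) = 210: x ≡ 181 (mod 210).
Verify: 181 mod 10 = 1, 181 mod 14 = 13, 181 mod 21 = 13.

x ≡ 181 (mod 210).


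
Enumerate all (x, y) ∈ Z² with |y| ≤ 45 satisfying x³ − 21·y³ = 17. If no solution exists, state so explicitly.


The equation is x³ - 21y³ = 17. For fixed y, x³ = 21·y³ + 17, so a solution requires the RHS to be a perfect cube.
Strategy: iterate y from -45 to 45, compute RHS = 21·y³ + 17, and check whether it is a (positive or negative) perfect cube.
Check small values of y:
  y = 0: RHS = 17 is not a perfect cube.
  y = 1: RHS = 38 is not a perfect cube.
  y = -1: RHS = -4 is not a perfect cube.
  y = 2: RHS = 185 is not a perfect cube.
  y = -2: RHS = -151 is not a perfect cube.
  y = 3: RHS = 584 is not a perfect cube.
  y = -3: RHS = -550 is not a perfect cube.
Continuing the search up to |y| = 45 finds no solutions either.
No (x, y) in the scanned range satisfies the equation.

No integer solutions with |y| ≤ 45.


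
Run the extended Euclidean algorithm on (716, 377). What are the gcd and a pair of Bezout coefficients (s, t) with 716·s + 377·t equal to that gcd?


Euclidean algorithm on (716, 377) — divide until remainder is 0:
  716 = 1 · 377 + 339
  377 = 1 · 339 + 38
  339 = 8 · 38 + 35
  38 = 1 · 35 + 3
  35 = 11 · 3 + 2
  3 = 1 · 2 + 1
  2 = 2 · 1 + 0
gcd(716, 377) = 1.
Track Bezout coefficients alongside the remainders: start with r₀ = 716 = a·1 + b·0 (s = 1, t = 0) and r₁ = 377 = a·0 + b·1 (s = 0, t = 1); each new remainder r_{k+1} = r_{k-1} − q_k·r_k inherits s_{k+1} = s_{k-1} − q_k·s_k, t_{k+1} = t_{k-1} − q_k·t_k, so r_k = a·s_k + b·t_k at every step:
  q = 1: r = 339, s = 1 − 1·0 = 1, t = 0 − 1·1 = -1  (check: 716·1 + 377·(-1) = 339)
  q = 1: r = 38, s = 0 − 1·1 = -1, t = 1 − 1·(-1) = 2  (check: 716·(-1) + 377·2 = 38)
  q = 8: r = 35, s = 1 − 8·(-1) = 9, t = -1 − 8·2 = -17  (check: 716·9 + 377·(-17) = 35)
  q = 1: r = 3, s = -1 − 1·9 = -10, t = 2 − 1·(-17) = 19  (check: 716·(-10) + 377·19 = 3)
  q = 11: r = 2, s = 9 − 11·(-10) = 119, t = -17 − 11·19 = -226  (check: 716·119 + 377·(-226) = 2)
  q = 1: r = 1, s = -10 − 1·119 = -129, t = 19 − 1·(-226) = 245  (check: 716·(-129) + 377·245 = 1)
The row with r = 1 (the gcd) gives the Bezout coefficients s = -129, t = 245.
Result: 716 · (-129) + 377 · (245) = 1.

gcd(716, 377) = 1; s = -129, t = 245 (check: 716·(-129) + 377·245 = 1).


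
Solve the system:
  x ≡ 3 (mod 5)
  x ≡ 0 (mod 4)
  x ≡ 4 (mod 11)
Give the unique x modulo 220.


Moduli 5, 4, 11 are pairwise coprime; by CRT there is a unique solution modulo M = 5 · 4 · 11 = 220.
Solve pairwise, accumulating the modulus:
  Start with x ≡ 3 (mod 5).
  Combine with x ≡ 0 (mod 4): since gcd(5, 4) = 1, we get a unique residue mod 20.
    Write x = 3 + 5·t and substitute into x ≡ 0 (mod 4): 5·t ≡ 0 − 3 = -3 (mod 4).
    Reduce coefficients mod 4: 1·t ≡ 1 (mod 4).
    So t ≡ 1 (mod 4).
    Then x = 3 + 5·1 = 8, valid modulo lcm(5, 4) = 20: x ≡ 8 (mod 20).
  Combine with x ≡ 4 (mod 11): since gcd(20, 11) = 1, we get a unique residue mod 220.
    Write x = 8 + 20·t and substitute into x ≡ 4 (mod 11): 20·t ≡ 4 − 8 = -4 (mod 11).
    Reduce coefficients mod 11: 9·t ≡ 7 (mod 11).
    The inverse of 9 mod 11 is 5 (since 9·5 = 45 = 4·11 + 1), so t ≡ 5·7 = 35 ≡ 2 (mod 11).
    Then x = 8 + 20·2 = 48, valid modulo lcm(20, 11) = 220: x ≡ 48 (mod 220).
Verify: 48 mod 5 = 3 ✓, 48 mod 4 = 0 ✓, 48 mod 11 = 4 ✓.

x ≡ 48 (mod 220).


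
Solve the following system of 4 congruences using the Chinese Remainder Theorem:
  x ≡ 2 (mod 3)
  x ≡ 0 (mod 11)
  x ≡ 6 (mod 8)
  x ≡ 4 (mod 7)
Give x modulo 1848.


Product of moduli M = 3 · 11 · 8 · 7 = 1848.
Merge one congruence at a time:
  Start: x ≡ 2 (mod 3).
  Combine with x ≡ 0 (mod 11); new modulus lcm = 33.
    Write x = 2 + 3·t and substitute into x ≡ 0 (mod 11): 3·t ≡ 0 − 2 = -2 (mod 11).
    Reduce coefficients mod 11: 3·t ≡ 9 (mod 11).
    The inverse of 3 mod 11 is 4 (since 3·4 = 12 = 1·11 + 1), so t ≡ 4·9 = 36 ≡ 3 (mod 11).
    Then x = 2 + 3·3 = 11, valid modulo lcm(3, 11) = 33: x ≡ 11 (mod 33).
  Combine with x ≡ 6 (mod 8); new modulus lcm = 264.
    Write x = 11 + 33·t and substitute into x ≡ 6 (mod 8): 33·t ≡ 6 − 11 = -5 (mod 8).
    Reduce coefficients mod 8: 1·t ≡ 3 (mod 8).
    So t ≡ 3 (mod 8).
    Then x = 11 + 33·3 = 110, valid modulo lcm(33, 8) = 264: x ≡ 110 (mod 264).
  Combine with x ≡ 4 (mod 7); new modulus lcm = 1848.
    Write x = 110 + 264·t and substitute into x ≡ 4 (mod 7): 264·t ≡ 4 − 110 = -106 (mod 7).
    Reduce coefficients mod 7: 5·t ≡ 6 (mod 7).
    The inverse of 5 mod 7 is 3 (since 5·3 = 15 = 2·7 + 1), so t ≡ 3·6 = 18 ≡ 4 (mod 7).
    Then x = 110 + 264·4 = 1166, valid modulo lcm(264, 7) = 1848: x ≡ 1166 (mod 1848).
Verify against each original: 1166 mod 3 = 2, 1166 mod 11 = 0, 1166 mod 8 = 6, 1166 mod 7 = 4.

x ≡ 1166 (mod 1848).


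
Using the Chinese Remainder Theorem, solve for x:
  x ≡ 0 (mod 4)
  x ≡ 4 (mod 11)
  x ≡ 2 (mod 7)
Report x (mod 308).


Moduli 4, 11, 7 are pairwise coprime; by CRT there is a unique solution modulo M = 4 · 11 · 7 = 308.
Solve pairwise, accumulating the modulus:
  Start with x ≡ 0 (mod 4).
  Combine with x ≡ 4 (mod 11): since gcd(4, 11) = 1, we get a unique residue mod 44.
    Write x = 0 + 4·t and substitute into x ≡ 4 (mod 11): 4·t ≡ 4 − 0 = 4 (mod 11).
    The inverse of 4 mod 11 is 3 (since 4·3 = 12 = 1·11 + 1), so t ≡ 3·4 = 12 ≡ 1 (mod 11).
    Then x = 0 + 4·1 = 4, valid modulo lcm(4, 11) = 44: x ≡ 4 (mod 44).
  Combine with x ≡ 2 (mod 7): since gcd(44, 7) = 1, we get a unique residue mod 308.
    Write x = 4 + 44·t and substitute into x ≡ 2 (mod 7): 44·t ≡ 2 − 4 = -2 (mod 7).
    Reduce coefficients mod 7: 2·t ≡ 5 (mod 7).
    The inverse of 2 mod 7 is 4 (since 2·4 = 8 = 1·7 + 1), so t ≡ 4·5 = 20 ≡ 6 (mod 7).
    Then x = 4 + 44·6 = 268, valid modulo lcm(44, 7) = 308: x ≡ 268 (mod 308).
Verify: 268 mod 4 = 0 ✓, 268 mod 11 = 4 ✓, 268 mod 7 = 2 ✓.

x ≡ 268 (mod 308).


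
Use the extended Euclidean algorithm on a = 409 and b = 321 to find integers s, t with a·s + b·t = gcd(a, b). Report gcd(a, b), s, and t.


Euclidean algorithm on (409, 321) — divide until remainder is 0:
  409 = 1 · 321 + 88
  321 = 3 · 88 + 57
  88 = 1 · 57 + 31
  57 = 1 · 31 + 26
  31 = 1 · 26 + 5
  26 = 5 · 5 + 1
  5 = 5 · 1 + 0
gcd(409, 321) = 1.
Track Bezout coefficients alongside the remainders: start with r₀ = 409 = a·1 + b·0 (s = 1, t = 0) and r₁ = 321 = a·0 + b·1 (s = 0, t = 1); each new remainder r_{k+1} = r_{k-1} − q_k·r_k inherits s_{k+1} = s_{k-1} − q_k·s_k, t_{k+1} = t_{k-1} − q_k·t_k, so r_k = a·s_k + b·t_k at every step:
  q = 1: r = 88, s = 1 − 1·0 = 1, t = 0 − 1·1 = -1  (check: 409·1 + 321·(-1) = 88)
  q = 3: r = 57, s = 0 − 3·1 = -3, t = 1 − 3·(-1) = 4  (check: 409·(-3) + 321·4 = 57)
  q = 1: r = 31, s = 1 − 1·(-3) = 4, t = -1 − 1·4 = -5  (check: 409·4 + 321·(-5) = 31)
  q = 1: r = 26, s = -3 − 1·4 = -7, t = 4 − 1·(-5) = 9  (check: 409·(-7) + 321·9 = 26)
  q = 1: r = 5, s = 4 − 1·(-7) = 11, t = -5 − 1·9 = -14  (check: 409·11 + 321·(-14) = 5)
  q = 5: r = 1, s = -7 − 5·11 = -62, t = 9 − 5·(-14) = 79  (check: 409·(-62) + 321·79 = 1)
The row with r = 1 (the gcd) gives the Bezout coefficients s = -62, t = 79.
Result: 409 · (-62) + 321 · (79) = 1.

gcd(409, 321) = 1; s = -62, t = 79 (check: 409·(-62) + 321·79 = 1).


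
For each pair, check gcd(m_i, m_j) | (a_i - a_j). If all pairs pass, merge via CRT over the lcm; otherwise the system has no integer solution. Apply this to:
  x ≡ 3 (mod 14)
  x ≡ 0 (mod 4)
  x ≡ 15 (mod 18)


Moduli 14, 4, 18 are not pairwise coprime, so CRT works modulo lcm(m_i) when all pairwise compatibility conditions hold.
Pairwise compatibility: gcd(m_i, m_j) must divide a_i - a_j for every pair.
Merge one congruence at a time:
  Start: x ≡ 3 (mod 14).
  Combine with x ≡ 0 (mod 4): gcd(14, 4) = 2, and 0 - 3 = -3 is NOT divisible by 2.
    ⇒ system is inconsistent (no integer solution).

No solution (the system is inconsistent).


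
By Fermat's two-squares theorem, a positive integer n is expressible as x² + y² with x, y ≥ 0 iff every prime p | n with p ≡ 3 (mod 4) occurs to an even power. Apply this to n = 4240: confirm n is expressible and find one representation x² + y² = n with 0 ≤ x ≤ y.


Step 1: Factor n = 4240 = 2^4 · 5 · 53.
Step 2: Check the mod-4 condition on each prime factor: 2 = 2 (special); 5 ≡ 1 (mod 4), exponent 1; 53 ≡ 1 (mod 4), exponent 1.
All primes ≡ 3 (mod 4) appear to even exponent (or don't appear), so by the two-squares theorem n IS expressible as a sum of two squares.
Step 3: Build a representation. Group n = k² · m with k = 4 and m = 5 · 53 = 265 (a product of primes ≡ 1 (mod 4)); a representation of m scales to one of n via (k·x)² + (k·y)² = k²(x² + y²). Each prime p ≡ 1 (mod 4) is itself a sum of two squares; find a² by testing p − a² for a perfect square:
  5: 5 − 1² = 4 = 2² ⇒ 5 = 1² + 2².
  53: 53 − 1² = 52, 53 − 2² = 49 = 7² ⇒ 53 = 2² + 7².
  Combine using the Brahmagupta–Fibonacci identity (a² + b²)(c² + d²) = (ac − bd)² + (ad + bc)² = (ac + bd)² + (ad − bc)²:
  5 · 53 = 265: from (1² + 2²)(2² + 7²), take (1·2 − 2·7, 1·7 + 2·2) = (2 − 14, 7 + 4) = (-12, 11); dropping signs (only squares matter) gives (12, 11); check 12² + 11² = 144 + 121 = 265 ✓.
  Scale by k = 4: (4·12, 4·11) = (48, 44).
Step 4: Order so x ≤ y and verify: 44² + 48² = 1936 + 2304 = 4240 = n. ✓

n = 4240 = 44² + 48² (one valid representation with x ≤ y).


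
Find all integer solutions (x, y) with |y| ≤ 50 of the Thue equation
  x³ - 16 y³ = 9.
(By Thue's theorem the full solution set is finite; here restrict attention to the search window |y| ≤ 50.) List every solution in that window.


The equation is x³ - 16y³ = 9. For fixed y, x³ = 16·y³ + 9, so a solution requires the RHS to be a perfect cube.
Strategy: iterate y from -50 to 50, compute RHS = 16·y³ + 9, and check whether it is a (positive or negative) perfect cube.
Check small values of y:
  y = 0: RHS = 9 is not a perfect cube.
  y = 1: RHS = 25 is not a perfect cube.
  y = -1: RHS = -7 is not a perfect cube.
  y = 2: RHS = 137 is not a perfect cube.
  y = -2: RHS = -119 is not a perfect cube.
  y = 3: RHS = 441 is not a perfect cube.
  y = -3: RHS = -423 is not a perfect cube.
Continuing the search up to |y| = 50 finds no solutions either.
No (x, y) in the scanned range satisfies the equation.

No integer solutions with |y| ≤ 50.


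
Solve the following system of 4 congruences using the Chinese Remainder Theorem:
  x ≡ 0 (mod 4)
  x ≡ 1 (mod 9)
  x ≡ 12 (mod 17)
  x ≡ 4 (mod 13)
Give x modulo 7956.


Product of moduli M = 4 · 9 · 17 · 13 = 7956.
Merge one congruence at a time:
  Start: x ≡ 0 (mod 4).
  Combine with x ≡ 1 (mod 9); new modulus lcm = 36.
    Write x = 0 + 4·t and substitute into x ≡ 1 (mod 9): 4·t ≡ 1 − 0 = 1 (mod 9).
    The inverse of 4 mod 9 is 7 (since 4·7 = 28 = 3·9 + 1), so t ≡ 7·1 = 7 ≡ 7 (mod 9).
    Then x = 0 + 4·7 = 28, valid modulo lcm(4, 9) = 36: x ≡ 28 (mod 36).
  Combine with x ≡ 12 (mod 17); new modulus lcm = 612.
    Write x = 28 + 36·t and substitute into x ≡ 12 (mod 17): 36·t ≡ 12 − 28 = -16 (mod 17).
    Reduce coefficients mod 17: 2·t ≡ 1 (mod 17).
    The inverse of 2 mod 17 is 9 (since 2·9 = 18 = 1·17 + 1), so t ≡ 9·1 = 9 ≡ 9 (mod 17).
    Then x = 28 + 36·9 = 352, valid modulo lcm(36, 17) = 612: x ≡ 352 (mod 612).
  Combine with x ≡ 4 (mod 13); new modulus lcm = 7956.
    Write x = 352 + 612·t and substitute into x ≡ 4 (mod 13): 612·t ≡ 4 − 352 = -348 (mod 13).
    Reduce coefficients mod 13: 1·t ≡ 3 (mod 13).
    So t ≡ 3 (mod 13).
    Then x = 352 + 612·3 = 2188, valid modulo lcm(612, 13) = 7956: x ≡ 2188 (mod 7956).
Verify against each original: 2188 mod 4 = 0, 2188 mod 9 = 1, 2188 mod 17 = 12, 2188 mod 13 = 4.

x ≡ 2188 (mod 7956).


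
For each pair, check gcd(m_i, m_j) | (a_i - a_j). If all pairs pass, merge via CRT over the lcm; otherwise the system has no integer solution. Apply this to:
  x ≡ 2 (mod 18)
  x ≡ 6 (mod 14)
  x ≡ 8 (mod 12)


Moduli 18, 14, 12 are not pairwise coprime, so CRT works modulo lcm(m_i) when all pairwise compatibility conditions hold.
Pairwise compatibility: gcd(m_i, m_j) must divide a_i - a_j for every pair.
Merge one congruence at a time:
  Start: x ≡ 2 (mod 18).
  Combine with x ≡ 6 (mod 14): gcd(18, 14) = 2; 6 - 2 = 4, which IS divisible by 2, so compatible.
    Write x = 2 + 18·t and substitute into x ≡ 6 (mod 14): 18·t ≡ 6 − 2 = 4 (mod 14).
    Divide the congruence (and modulus) by g = 2: 9·t ≡ 2 (mod 7).
    Reduce coefficients mod 7: 2·t ≡ 2 (mod 7).
    The inverse of 2 mod 7 is 4 (since 2·4 = 8 = 1·7 + 1), so t ≡ 4·2 = 8 ≡ 1 (mod 7).
    Then x = 2 + 18·1 = 20, valid modulo lcm(18, 14) = 126: x ≡ 20 (mod 126).
  Combine with x ≡ 8 (mod 12): gcd(126, 12) = 6; 8 - 20 = -12, which IS divisible by 6, so compatible.
    Write x = 20 + 126·t and substitute into x ≡ 8 (mod 12): 126·t ≡ 8 − 20 = -12 (mod 12).
    Divide the congruence (and modulus) by g = 6: 21·t ≡ -2 (mod 2).
    Reduce coefficients mod 2: 1·t ≡ 0 (mod 2).
    So t ≡ 0 (mod 2).
    Then x = 20 + 126·0 = 20, valid modulo lcm(126, 12) = 252: x ≡ 20 (mod 252).
Verify: 20 mod 18 = 2, 20 mod 14 = 6, 20 mod 12 = 8.

x ≡ 20 (mod 252).


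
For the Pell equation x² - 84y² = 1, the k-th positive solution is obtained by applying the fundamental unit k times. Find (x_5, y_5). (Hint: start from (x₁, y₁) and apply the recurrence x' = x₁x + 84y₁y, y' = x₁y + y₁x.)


Step 1: Find the fundamental solution (x₁, y₁) of x² - 84y² = 1.
  Expand √84 as a continued fraction. a₀ = ⌊√84⌋ = 9; iterate m_{k+1} = d_k·a_k − m_k, d_{k+1} = (84 − m_{k+1}²)/d_k, a_{k+1} = ⌊(a₀ + m_{k+1})/d_{k+1}⌋ (starting m₀ = 0, d₀ = 1), with convergents p_k = a_k·p_{k-1} + p_{k-2}, q_k = a_k·q_{k-1} + q_{k-2} (p₋₁ = 1, q₋₁ = 0):
  k = 0: a₀ = 9; p₀/q₀ = 9/1; p₀² − 84·q₀² = 81 − 84 = -3.
  k = 1: m = 9, d = 3, a = ⌊(9 + 9)/3⌋ = 6; p/q = (6·9 + 1)/(6·1 + 0) = 55/6; p² − 84·q² = 3025 − 3024 = 1.
  The first convergent with p² − 84·q² = 1 gives the fundamental solution (x₁, y₁) = (55, 6).
Step 2: Apply the recurrence (x_{n+1}, y_{n+1}) = (x₁x_n + 84y₁y_n, x₁y_n + y₁x_n) repeatedly.
  From (x_1, y_1) = (55, 6): x_2 = 55·55 + 84·6·6 = 6049; y_2 = 55·6 + 6·55 = 660.
  From (x_2, y_2) = (6049, 660): x_3 = 55·6049 + 84·6·660 = 665335; y_3 = 55·660 + 6·6049 = 72594.
  From (x_3, y_3) = (665335, 72594): x_4 = 55·665335 + 84·6·72594 = 73180801; y_4 = 55·72594 + 6·665335 = 7984680.
  From (x_4, y_4) = (73180801, 7984680): x_5 = 55·73180801 + 84·6·7984680 = 8049222775; y_5 = 55·7984680 + 6·73180801 = 878242206.
Step 3: Verify x_5² - 84·y_5² = 64789987281578700625 - 64789987281578700624 = 1 (should be 1). ✓

(x_1, y_1) = (55, 6); (x_5, y_5) = (8049222775, 878242206).


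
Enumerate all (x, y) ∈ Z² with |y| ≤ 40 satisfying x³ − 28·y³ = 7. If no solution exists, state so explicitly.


The equation is x³ - 28y³ = 7. For fixed y, x³ = 28·y³ + 7, so a solution requires the RHS to be a perfect cube.
Strategy: iterate y from -40 to 40, compute RHS = 28·y³ + 7, and check whether it is a (positive or negative) perfect cube.
Check small values of y:
  y = 0: RHS = 7 is not a perfect cube.
  y = 1: RHS = 35 is not a perfect cube.
  y = -1: RHS = -21 is not a perfect cube.
  y = 2: RHS = 231 is not a perfect cube.
  y = -2: RHS = -217 is not a perfect cube.
  y = 3: RHS = 763 is not a perfect cube.
  y = -3: RHS = -749 is not a perfect cube.
Continuing the search up to |y| = 40 finds no solutions either.
No (x, y) in the scanned range satisfies the equation.

No integer solutions with |y| ≤ 40.


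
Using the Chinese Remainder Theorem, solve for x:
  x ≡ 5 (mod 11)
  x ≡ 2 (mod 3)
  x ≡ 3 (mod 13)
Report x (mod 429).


Moduli 11, 3, 13 are pairwise coprime; by CRT there is a unique solution modulo M = 11 · 3 · 13 = 429.
Solve pairwise, accumulating the modulus:
  Start with x ≡ 5 (mod 11).
  Combine with x ≡ 2 (mod 3): since gcd(11, 3) = 1, we get a unique residue mod 33.
    Write x = 5 + 11·t and substitute into x ≡ 2 (mod 3): 11·t ≡ 2 − 5 = -3 (mod 3).
    Reduce coefficients mod 3: 2·t ≡ 0 (mod 3).
    The inverse of 2 mod 3 is 2 (since 2·2 = 4 = 1·3 + 1), so t ≡ 2·0 = 0 ≡ 0 (mod 3).
    Then x = 5 + 11·0 = 5, valid modulo lcm(11, 3) = 33: x ≡ 5 (mod 33).
  Combine with x ≡ 3 (mod 13): since gcd(33, 13) = 1, we get a unique residue mod 429.
    Write x = 5 + 33·t and substitute into x ≡ 3 (mod 13): 33·t ≡ 3 − 5 = -2 (mod 13).
    Reduce coefficients mod 13: 7·t ≡ 11 (mod 13).
    The inverse of 7 mod 13 is 2 (since 7·2 = 14 = 1·13 + 1), so t ≡ 2·11 = 22 ≡ 9 (mod 13).
    Then x = 5 + 33·9 = 302, valid modulo lcm(33, 13) = 429: x ≡ 302 (mod 429).
Verify: 302 mod 11 = 5 ✓, 302 mod 3 = 2 ✓, 302 mod 13 = 3 ✓.

x ≡ 302 (mod 429).


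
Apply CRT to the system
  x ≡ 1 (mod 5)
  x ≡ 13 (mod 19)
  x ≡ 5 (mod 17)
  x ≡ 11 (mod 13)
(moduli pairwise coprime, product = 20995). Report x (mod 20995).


Product of moduli M = 5 · 19 · 17 · 13 = 20995.
Merge one congruence at a time:
  Start: x ≡ 1 (mod 5).
  Combine with x ≡ 13 (mod 19); new modulus lcm = 95.
    Write x = 1 + 5·t and substitute into x ≡ 13 (mod 19): 5·t ≡ 13 − 1 = 12 (mod 19).
    The inverse of 5 mod 19 is 4 (since 5·4 = 20 = 1·19 + 1), so t ≡ 4·12 = 48 ≡ 10 (mod 19).
    Then x = 1 + 5·10 = 51, valid modulo lcm(5, 19) = 95: x ≡ 51 (mod 95).
  Combine with x ≡ 5 (mod 17); new modulus lcm = 1615.
    Write x = 51 + 95·t and substitute into x ≡ 5 (mod 17): 95·t ≡ 5 − 51 = -46 (mod 17).
    Reduce coefficients mod 17: 10·t ≡ 5 (mod 17).
    The inverse of 10 mod 17 is 12 (since 10·12 = 120 = 7·17 + 1), so t ≡ 12·5 = 60 ≡ 9 (mod 17).
    Then x = 51 + 95·9 = 906, valid modulo lcm(95, 17) = 1615: x ≡ 906 (mod 1615).
  Combine with x ≡ 11 (mod 13); new modulus lcm = 20995.
    Write x = 906 + 1615·t and substitute into x ≡ 11 (mod 13): 1615·t ≡ 11 − 906 = -895 (mod 13).
    Reduce coefficients mod 13: 3·t ≡ 2 (mod 13).
    The inverse of 3 mod 13 is 9 (since 3·9 = 27 = 2·13 + 1), so t ≡ 9·2 = 18 ≡ 5 (mod 13).
    Then x = 906 + 1615·5 = 8981, valid modulo lcm(1615, 13) = 20995: x ≡ 8981 (mod 20995).
Verify against each original: 8981 mod 5 = 1, 8981 mod 19 = 13, 8981 mod 17 = 5, 8981 mod 13 = 11.

x ≡ 8981 (mod 20995).


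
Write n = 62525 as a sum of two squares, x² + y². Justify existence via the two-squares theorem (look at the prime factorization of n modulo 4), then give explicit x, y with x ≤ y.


Step 1: Factor n = 62525 = 5^2 · 41 · 61.
Step 2: Check the mod-4 condition on each prime factor: 5 ≡ 1 (mod 4), exponent 2; 41 ≡ 1 (mod 4), exponent 1; 61 ≡ 1 (mod 4), exponent 1.
All primes ≡ 3 (mod 4) appear to even exponent (or don't appear), so by the two-squares theorem n IS expressible as a sum of two squares.
Step 3: Build a representation. Group n = k² · m with k = 5 and m = 41 · 61 = 2501 (a product of primes ≡ 1 (mod 4)); a representation of m scales to one of n via (k·x)² + (k·y)² = k²(x² + y²). Each prime p ≡ 1 (mod 4) is itself a sum of two squares; find a² by testing p − a² for a perfect square:
  41: 41 − 1² = 40, 41 − 2² = 37, 41 − 3² = 32, 41 − 4² = 25 = 5² ⇒ 41 = 4² + 5².
  61: 61 − 1² = 60, 61 − 2² = 57, 61 − 3² = 52, 61 − 4² = 45, 61 − 5² = 36 = 6² ⇒ 61 = 5² + 6².
  Combine using the Brahmagupta–Fibonacci identity (a² + b²)(c² + d²) = (ac − bd)² + (ad + bc)² = (ac + bd)² + (ad − bc)²:
  41 · 61 = 2501: from (4² + 5²)(5² + 6²), take (4·5 − 5·6, 4·6 + 5·5) = (20 − 30, 24 + 25) = (-10, 49); dropping signs (only squares matter) gives (10, 49); check 10² + 49² = 100 + 2401 = 2501 ✓.
  Scale by k = 5: (5·10, 5·49) = (50, 245).
Step 4: Order so x ≤ y and verify: 50² + 245² = 2500 + 60025 = 62525 = n. ✓

n = 62525 = 50² + 245² (one valid representation with x ≤ y).


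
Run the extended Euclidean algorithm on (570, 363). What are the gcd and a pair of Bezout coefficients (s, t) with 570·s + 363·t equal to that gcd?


Euclidean algorithm on (570, 363) — divide until remainder is 0:
  570 = 1 · 363 + 207
  363 = 1 · 207 + 156
  207 = 1 · 156 + 51
  156 = 3 · 51 + 3
  51 = 17 · 3 + 0
gcd(570, 363) = 3.
Track Bezout coefficients alongside the remainders: start with r₀ = 570 = a·1 + b·0 (s = 1, t = 0) and r₁ = 363 = a·0 + b·1 (s = 0, t = 1); each new remainder r_{k+1} = r_{k-1} − q_k·r_k inherits s_{k+1} = s_{k-1} − q_k·s_k, t_{k+1} = t_{k-1} − q_k·t_k, so r_k = a·s_k + b·t_k at every step:
  q = 1: r = 207, s = 1 − 1·0 = 1, t = 0 − 1·1 = -1  (check: 570·1 + 363·(-1) = 207)
  q = 1: r = 156, s = 0 − 1·1 = -1, t = 1 − 1·(-1) = 2  (check: 570·(-1) + 363·2 = 156)
  q = 1: r = 51, s = 1 − 1·(-1) = 2, t = -1 − 1·2 = -3  (check: 570·2 + 363·(-3) = 51)
  q = 3: r = 3, s = -1 − 3·2 = -7, t = 2 − 3·(-3) = 11  (check: 570·(-7) + 363·11 = 3)
The row with r = 3 (the gcd) gives the Bezout coefficients s = -7, t = 11.
Result: 570 · (-7) + 363 · (11) = 3.

gcd(570, 363) = 3; s = -7, t = 11 (check: 570·(-7) + 363·11 = 3).


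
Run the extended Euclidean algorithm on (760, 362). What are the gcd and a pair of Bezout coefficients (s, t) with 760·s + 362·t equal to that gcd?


Euclidean algorithm on (760, 362) — divide until remainder is 0:
  760 = 2 · 362 + 36
  362 = 10 · 36 + 2
  36 = 18 · 2 + 0
gcd(760, 362) = 2.
Track Bezout coefficients alongside the remainders: start with r₀ = 760 = a·1 + b·0 (s = 1, t = 0) and r₁ = 362 = a·0 + b·1 (s = 0, t = 1); each new remainder r_{k+1} = r_{k-1} − q_k·r_k inherits s_{k+1} = s_{k-1} − q_k·s_k, t_{k+1} = t_{k-1} − q_k·t_k, so r_k = a·s_k + b·t_k at every step:
  q = 2: r = 36, s = 1 − 2·0 = 1, t = 0 − 2·1 = -2  (check: 760·1 + 362·(-2) = 36)
  q = 10: r = 2, s = 0 − 10·1 = -10, t = 1 − 10·(-2) = 21  (check: 760·(-10) + 362·21 = 2)
The row with r = 2 (the gcd) gives the Bezout coefficients s = -10, t = 21.
Result: 760 · (-10) + 362 · (21) = 2.

gcd(760, 362) = 2; s = -10, t = 21 (check: 760·(-10) + 362·21 = 2).


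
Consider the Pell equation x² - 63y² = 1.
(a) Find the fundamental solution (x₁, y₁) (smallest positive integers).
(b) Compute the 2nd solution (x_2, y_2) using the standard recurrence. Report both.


Step 1: Find the fundamental solution (x₁, y₁) of x² - 63y² = 1.
  Expand √63 as a continued fraction. a₀ = ⌊√63⌋ = 7; iterate m_{k+1} = d_k·a_k − m_k, d_{k+1} = (63 − m_{k+1}²)/d_k, a_{k+1} = ⌊(a₀ + m_{k+1})/d_{k+1}⌋ (starting m₀ = 0, d₀ = 1), with convergents p_k = a_k·p_{k-1} + p_{k-2}, q_k = a_k·q_{k-1} + q_{k-2} (p₋₁ = 1, q₋₁ = 0):
  k = 0: a₀ = 7; p₀/q₀ = 7/1; p₀² − 63·q₀² = 49 − 63 = -14.
  k = 1: m = 7, d = 14, a = ⌊(7 + 7)/14⌋ = 1; p/q = (1·7 + 1)/(1·1 + 0) = 8/1; p² − 63·q² = 64 − 63 = 1.
  The first convergent with p² − 63·q² = 1 gives the fundamental solution (x₁, y₁) = (8, 1).
Step 2: Apply the recurrence (x_{n+1}, y_{n+1}) = (x₁x_n + 63y₁y_n, x₁y_n + y₁x_n) repeatedly.
  From (x_1, y_1) = (8, 1): x_2 = 8·8 + 63·1·1 = 127; y_2 = 8·1 + 1·8 = 16.
Step 3: Verify x_2² - 63·y_2² = 16129 - 16128 = 1 (should be 1). ✓

(x_1, y_1) = (8, 1); (x_2, y_2) = (127, 16).


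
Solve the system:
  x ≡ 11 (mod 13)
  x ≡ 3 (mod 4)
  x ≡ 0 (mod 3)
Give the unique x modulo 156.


Moduli 13, 4, 3 are pairwise coprime; by CRT there is a unique solution modulo M = 13 · 4 · 3 = 156.
Solve pairwise, accumulating the modulus:
  Start with x ≡ 11 (mod 13).
  Combine with x ≡ 3 (mod 4): since gcd(13, 4) = 1, we get a unique residue mod 52.
    Write x = 11 + 13·t and substitute into x ≡ 3 (mod 4): 13·t ≡ 3 − 11 = -8 (mod 4).
    Reduce coefficients mod 4: 1·t ≡ 0 (mod 4).
    So t ≡ 0 (mod 4).
    Then x = 11 + 13·0 = 11, valid modulo lcm(13, 4) = 52: x ≡ 11 (mod 52).
  Combine with x ≡ 0 (mod 3): since gcd(52, 3) = 1, we get a unique residue mod 156.
    Write x = 11 + 52·t and substitute into x ≡ 0 (mod 3): 52·t ≡ 0 − 11 = -11 (mod 3).
    Reduce coefficients mod 3: 1·t ≡ 1 (mod 3).
    So t ≡ 1 (mod 3).
    Then x = 11 + 52·1 = 63, valid modulo lcm(52, 3) = 156: x ≡ 63 (mod 156).
Verify: 63 mod 13 = 11 ✓, 63 mod 4 = 3 ✓, 63 mod 3 = 0 ✓.

x ≡ 63 (mod 156).


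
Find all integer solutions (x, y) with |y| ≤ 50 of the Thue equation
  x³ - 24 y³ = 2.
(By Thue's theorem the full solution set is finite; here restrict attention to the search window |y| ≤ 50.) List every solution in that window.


The equation is x³ - 24y³ = 2. For fixed y, x³ = 24·y³ + 2, so a solution requires the RHS to be a perfect cube.
Strategy: iterate y from -50 to 50, compute RHS = 24·y³ + 2, and check whether it is a (positive or negative) perfect cube.
Check small values of y:
  y = 0: RHS = 2 is not a perfect cube.
  y = 1: RHS = 26 is not a perfect cube.
  y = -1: RHS = -22 is not a perfect cube.
  y = 2: RHS = 194 is not a perfect cube.
  y = -2: RHS = -190 is not a perfect cube.
  y = 3: RHS = 650 is not a perfect cube.
  y = -3: RHS = -646 is not a perfect cube.
Continuing the search up to |y| = 50 finds no solutions either.
No (x, y) in the scanned range satisfies the equation.

No integer solutions with |y| ≤ 50.


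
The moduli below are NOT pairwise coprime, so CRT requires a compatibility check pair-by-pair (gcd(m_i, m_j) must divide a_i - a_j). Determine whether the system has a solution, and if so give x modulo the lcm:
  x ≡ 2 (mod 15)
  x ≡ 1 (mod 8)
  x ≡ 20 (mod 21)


Moduli 15, 8, 21 are not pairwise coprime, so CRT works modulo lcm(m_i) when all pairwise compatibility conditions hold.
Pairwise compatibility: gcd(m_i, m_j) must divide a_i - a_j for every pair.
Merge one congruence at a time:
  Start: x ≡ 2 (mod 15).
  Combine with x ≡ 1 (mod 8): gcd(15, 8) = 1; 1 - 2 = -1, which IS divisible by 1, so compatible.
    Write x = 2 + 15·t and substitute into x ≡ 1 (mod 8): 15·t ≡ 1 − 2 = -1 (mod 8).
    Reduce coefficients mod 8: 7·t ≡ 7 (mod 8).
    The inverse of 7 mod 8 is 7 (since 7·7 = 49 = 6·8 + 1), so t ≡ 7·7 = 49 ≡ 1 (mod 8).
    Then x = 2 + 15·1 = 17, valid modulo lcm(15, 8) = 120: x ≡ 17 (mod 120).
  Combine with x ≡ 20 (mod 21): gcd(120, 21) = 3; 20 - 17 = 3, which IS divisible by 3, so compatible.
    Write x = 17 + 120·t and substitute into x ≡ 20 (mod 21): 120·t ≡ 20 − 17 = 3 (mod 21).
    Divide the congruence (and modulus) by g = 3: 40·t ≡ 1 (mod 7).
    Reduce coefficients mod 7: 5·t ≡ 1 (mod 7).
    The inverse of 5 mod 7 is 3 (since 5·3 = 15 = 2·7 + 1), so t ≡ 3·1 = 3 ≡ 3 (mod 7).
    Then x = 17 + 120·3 = 377, valid modulo lcm(120, 21) = 840: x ≡ 377 (mod 840).
Verify: 377 mod 15 = 2, 377 mod 8 = 1, 377 mod 21 = 20.

x ≡ 377 (mod 840).


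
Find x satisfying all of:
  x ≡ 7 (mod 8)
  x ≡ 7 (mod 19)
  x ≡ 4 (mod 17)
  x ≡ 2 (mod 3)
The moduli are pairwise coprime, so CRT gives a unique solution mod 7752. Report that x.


Product of moduli M = 8 · 19 · 17 · 3 = 7752.
Merge one congruence at a time:
  Start: x ≡ 7 (mod 8).
  Combine with x ≡ 7 (mod 19); new modulus lcm = 152.
    Write x = 7 + 8·t and substitute into x ≡ 7 (mod 19): 8·t ≡ 7 − 7 = 0 (mod 19).
    The inverse of 8 mod 19 is 12 (since 8·12 = 96 = 5·19 + 1), so t ≡ 12·0 = 0 ≡ 0 (mod 19).
    Then x = 7 + 8·0 = 7, valid modulo lcm(8, 19) = 152: x ≡ 7 (mod 152).
  Combine with x ≡ 4 (mod 17); new modulus lcm = 2584.
    Write x = 7 + 152·t and substitute into x ≡ 4 (mod 17): 152·t ≡ 4 − 7 = -3 (mod 17).
    Reduce coefficients mod 17: 16·t ≡ 14 (mod 17).
    The inverse of 16 mod 17 is 16 (since 16·16 = 256 = 15·17 + 1), so t ≡ 16·14 = 224 ≡ 3 (mod 17).
    Then x = 7 + 152·3 = 463, valid modulo lcm(152, 17) = 2584: x ≡ 463 (mod 2584).
  Combine with x ≡ 2 (mod 3); new modulus lcm = 7752.
    Write x = 463 + 2584·t and substitute into x ≡ 2 (mod 3): 2584·t ≡ 2 − 463 = -461 (mod 3).
    Reduce coefficients mod 3: 1·t ≡ 1 (mod 3).
    So t ≡ 1 (mod 3).
    Then x = 463 + 2584·1 = 3047, valid modulo lcm(2584, 3) = 7752: x ≡ 3047 (mod 7752).
Verify against each original: 3047 mod 8 = 7, 3047 mod 19 = 7, 3047 mod 17 = 4, 3047 mod 3 = 2.

x ≡ 3047 (mod 7752).


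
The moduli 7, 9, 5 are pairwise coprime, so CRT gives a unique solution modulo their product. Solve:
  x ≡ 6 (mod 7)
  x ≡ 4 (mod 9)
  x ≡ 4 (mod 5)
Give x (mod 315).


Moduli 7, 9, 5 are pairwise coprime; by CRT there is a unique solution modulo M = 7 · 9 · 5 = 315.
Solve pairwise, accumulating the modulus:
  Start with x ≡ 6 (mod 7).
  Combine with x ≡ 4 (mod 9): since gcd(7, 9) = 1, we get a unique residue mod 63.
    Write x = 6 + 7·t and substitute into x ≡ 4 (mod 9): 7·t ≡ 4 − 6 = -2 (mod 9).
    Reduce coefficients mod 9: 7·t ≡ 7 (mod 9).
    The inverse of 7 mod 9 is 4 (since 7·4 = 28 = 3·9 + 1), so t ≡ 4·7 = 28 ≡ 1 (mod 9).
    Then x = 6 + 7·1 = 13, valid modulo lcm(7, 9) = 63: x ≡ 13 (mod 63).
  Combine with x ≡ 4 (mod 5): since gcd(63, 5) = 1, we get a unique residue mod 315.
    Write x = 13 + 63·t and substitute into x ≡ 4 (mod 5): 63·t ≡ 4 − 13 = -9 (mod 5).
    Reduce coefficients mod 5: 3·t ≡ 1 (mod 5).
    The inverse of 3 mod 5 is 2 (since 3·2 = 6 = 1·5 + 1), so t ≡ 2·1 = 2 ≡ 2 (mod 5).
    Then x = 13 + 63·2 = 139, valid modulo lcm(63, 5) = 315: x ≡ 139 (mod 315).
Verify: 139 mod 7 = 6 ✓, 139 mod 9 = 4 ✓, 139 mod 5 = 4 ✓.

x ≡ 139 (mod 315).


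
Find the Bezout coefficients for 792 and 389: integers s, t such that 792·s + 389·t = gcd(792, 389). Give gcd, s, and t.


Euclidean algorithm on (792, 389) — divide until remainder is 0:
  792 = 2 · 389 + 14
  389 = 27 · 14 + 11
  14 = 1 · 11 + 3
  11 = 3 · 3 + 2
  3 = 1 · 2 + 1
  2 = 2 · 1 + 0
gcd(792, 389) = 1.
Track Bezout coefficients alongside the remainders: start with r₀ = 792 = a·1 + b·0 (s = 1, t = 0) and r₁ = 389 = a·0 + b·1 (s = 0, t = 1); each new remainder r_{k+1} = r_{k-1} − q_k·r_k inherits s_{k+1} = s_{k-1} − q_k·s_k, t_{k+1} = t_{k-1} − q_k·t_k, so r_k = a·s_k + b·t_k at every step:
  q = 2: r = 14, s = 1 − 2·0 = 1, t = 0 − 2·1 = -2  (check: 792·1 + 389·(-2) = 14)
  q = 27: r = 11, s = 0 − 27·1 = -27, t = 1 − 27·(-2) = 55  (check: 792·(-27) + 389·55 = 11)
  q = 1: r = 3, s = 1 − 1·(-27) = 28, t = -2 − 1·55 = -57  (check: 792·28 + 389·(-57) = 3)
  q = 3: r = 2, s = -27 − 3·28 = -111, t = 55 − 3·(-57) = 226  (check: 792·(-111) + 389·226 = 2)
  q = 1: r = 1, s = 28 − 1·(-111) = 139, t = -57 − 1·226 = -283  (check: 792·139 + 389·(-283) = 1)
The row with r = 1 (the gcd) gives the Bezout coefficients s = 139, t = -283.
Result: 792 · (139) + 389 · (-283) = 1.

gcd(792, 389) = 1; s = 139, t = -283 (check: 792·139 + 389·(-283) = 1).


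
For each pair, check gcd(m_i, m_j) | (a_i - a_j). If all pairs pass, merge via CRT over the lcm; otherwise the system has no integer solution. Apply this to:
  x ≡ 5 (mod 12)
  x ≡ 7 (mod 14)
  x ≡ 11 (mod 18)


Moduli 12, 14, 18 are not pairwise coprime, so CRT works modulo lcm(m_i) when all pairwise compatibility conditions hold.
Pairwise compatibility: gcd(m_i, m_j) must divide a_i - a_j for every pair.
Merge one congruence at a time:
  Start: x ≡ 5 (mod 12).
  Combine with x ≡ 7 (mod 14): gcd(12, 14) = 2; 7 - 5 = 2, which IS divisible by 2, so compatible.
    Write x = 5 + 12·t and substitute into x ≡ 7 (mod 14): 12·t ≡ 7 − 5 = 2 (mod 14).
    Divide the congruence (and modulus) by g = 2: 6·t ≡ 1 (mod 7).
    The inverse of 6 mod 7 is 6 (since 6·6 = 36 = 5·7 + 1), so t ≡ 6·1 = 6 ≡ 6 (mod 7).
    Then x = 5 + 12·6 = 77, valid modulo lcm(12, 14) = 84: x ≡ 77 (mod 84).
  Combine with x ≡ 11 (mod 18): gcd(84, 18) = 6; 11 - 77 = -66, which IS divisible by 6, so compatible.
    Write x = 77 + 84·t and substitute into x ≡ 11 (mod 18): 84·t ≡ 11 − 77 = -66 (mod 18).
    Divide the congruence (and modulus) by g = 6: 14·t ≡ -11 (mod 3).
    Reduce coefficients mod 3: 2·t ≡ 1 (mod 3).
    The inverse of 2 mod 3 is 2 (since 2·2 = 4 = 1·3 + 1), so t ≡ 2·1 = 2 ≡ 2 (mod 3).
    Then x = 77 + 84·2 = 245, valid modulo lcm(84, 18) = 252: x ≡ 245 (mod 252).
Verify: 245 mod 12 = 5, 245 mod 14 = 7, 245 mod 18 = 11.

x ≡ 245 (mod 252).


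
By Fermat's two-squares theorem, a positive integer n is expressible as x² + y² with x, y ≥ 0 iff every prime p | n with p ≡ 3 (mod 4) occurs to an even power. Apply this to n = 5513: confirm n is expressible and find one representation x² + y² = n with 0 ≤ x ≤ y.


Step 1: Factor n = 5513 = 37 · 149.
Step 2: Check the mod-4 condition on each prime factor: 37 ≡ 1 (mod 4), exponent 1; 149 ≡ 1 (mod 4), exponent 1.
All primes ≡ 3 (mod 4) appear to even exponent (or don't appear), so by the two-squares theorem n IS expressible as a sum of two squares.
Step 3: Build a representation. Here n = 37 · 149 is a product of primes ≡ 1 (mod 4). Each prime p ≡ 1 (mod 4) is itself a sum of two squares; find a² by testing p − a² for a perfect square:
  37: 37 − 1² = 36 = 6² ⇒ 37 = 1² + 6².
  149: 149 − 1² = 148, 149 − 2² = 145, 149 − 3² = 140, 149 − 4² = 133, 149 − 5² = 124, 149 − 6² = 113, 149 − 7² = 100 = 10² ⇒ 149 = 7² + 10².
  Combine using the Brahmagupta–Fibonacci identity (a² + b²)(c² + d²) = (ac − bd)² + (ad + bc)² = (ac + bd)² + (ad − bc)²:
  37 · 149 = 5513: from (1² + 6²)(7² + 10²), take (1·7 − 6·10, 1·10 + 6·7) = (7 − 60, 10 + 42) = (-53, 52); dropping signs (only squares matter) gives (53, 52); check 53² + 52² = 2809 + 2704 = 5513 ✓.
Step 4: Order so x ≤ y and verify: 52² + 53² = 2704 + 2809 = 5513 = n. ✓

n = 5513 = 52² + 53² (one valid representation with x ≤ y).


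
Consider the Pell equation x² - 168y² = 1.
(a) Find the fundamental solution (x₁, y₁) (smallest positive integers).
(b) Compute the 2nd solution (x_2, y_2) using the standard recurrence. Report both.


Step 1: Find the fundamental solution (x₁, y₁) of x² - 168y² = 1.
  Expand √168 as a continued fraction. a₀ = ⌊√168⌋ = 12; iterate m_{k+1} = d_k·a_k − m_k, d_{k+1} = (168 − m_{k+1}²)/d_k, a_{k+1} = ⌊(a₀ + m_{k+1})/d_{k+1}⌋ (starting m₀ = 0, d₀ = 1), with convergents p_k = a_k·p_{k-1} + p_{k-2}, q_k = a_k·q_{k-1} + q_{k-2} (p₋₁ = 1, q₋₁ = 0):
  k = 0: a₀ = 12; p₀/q₀ = 12/1; p₀² − 168·q₀² = 144 − 168 = -24.
  k = 1: m = 12, d = 24, a = ⌊(12 + 12)/24⌋ = 1; p/q = (1·12 + 1)/(1·1 + 0) = 13/1; p² − 168·q² = 169 − 168 = 1.
  The first convergent with p² − 168·q² = 1 gives the fundamental solution (x₁, y₁) = (13, 1).
Step 2: Apply the recurrence (x_{n+1}, y_{n+1}) = (x₁x_n + 168y₁y_n, x₁y_n + y₁x_n) repeatedly.
  From (x_1, y_1) = (13, 1): x_2 = 13·13 + 168·1·1 = 337; y_2 = 13·1 + 1·13 = 26.
Step 3: Verify x_2² - 168·y_2² = 113569 - 113568 = 1 (should be 1). ✓

(x_1, y_1) = (13, 1); (x_2, y_2) = (337, 26).


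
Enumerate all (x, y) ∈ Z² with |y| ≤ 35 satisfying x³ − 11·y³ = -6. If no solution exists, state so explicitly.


The equation is x³ - 11y³ = -6. For fixed y, x³ = 11·y³ − 6, so a solution requires the RHS to be a perfect cube.
Strategy: iterate y from -35 to 35, compute RHS = 11·y³ − 6, and check whether it is a (positive or negative) perfect cube.
Check small values of y:
  y = 0: RHS = -6 is not a perfect cube.
  y = 1: RHS = 5 is not a perfect cube.
  y = -1: RHS = -17 is not a perfect cube.
  y = 2: RHS = 82 is not a perfect cube.
  y = -2: RHS = -94 is not a perfect cube.
  y = 3: RHS = 291 is not a perfect cube.
  y = -3: RHS = -303 is not a perfect cube.
Continuing the search up to |y| = 35 finds no solutions either.
No (x, y) in the scanned range satisfies the equation.

No integer solutions with |y| ≤ 35.


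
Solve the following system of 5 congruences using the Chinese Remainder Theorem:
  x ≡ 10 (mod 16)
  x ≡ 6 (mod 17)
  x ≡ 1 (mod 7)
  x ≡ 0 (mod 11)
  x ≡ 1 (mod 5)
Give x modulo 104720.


Product of moduli M = 16 · 17 · 7 · 11 · 5 = 104720.
Merge one congruence at a time:
  Start: x ≡ 10 (mod 16).
  Combine with x ≡ 6 (mod 17); new modulus lcm = 272.
    Write x = 10 + 16·t and substitute into x ≡ 6 (mod 17): 16·t ≡ 6 − 10 = -4 (mod 17).
    Reduce coefficients mod 17: 16·t ≡ 13 (mod 17).
    The inverse of 16 mod 17 is 16 (since 16·16 = 256 = 15·17 + 1), so t ≡ 16·13 = 208 ≡ 4 (mod 17).
    Then x = 10 + 16·4 = 74, valid modulo lcm(16, 17) = 272: x ≡ 74 (mod 272).
  Combine with x ≡ 1 (mod 7); new modulus lcm = 1904.
    Write x = 74 + 272·t and substitute into x ≡ 1 (mod 7): 272·t ≡ 1 − 74 = -73 (mod 7).
    Reduce coefficients mod 7: 6·t ≡ 4 (mod 7).
    The inverse of 6 mod 7 is 6 (since 6·6 = 36 = 5·7 + 1), so t ≡ 6·4 = 24 ≡ 3 (mod 7).
    Then x = 74 + 272·3 = 890, valid modulo lcm(272, 7) = 1904: x ≡ 890 (mod 1904).
  Combine with x ≡ 0 (mod 11); new modulus lcm = 20944.
    Write x = 890 + 1904·t and substitute into x ≡ 0 (mod 11): 1904·t ≡ 0 − 890 = -890 (mod 11).
    Reduce coefficients mod 11: 1·t ≡ 1 (mod 11).
    So t ≡ 1 (mod 11).
    Then x = 890 + 1904·1 = 2794, valid modulo lcm(1904, 11) = 20944: x ≡ 2794 (mod 20944).
  Combine with x ≡ 1 (mod 5); new modulus lcm = 104720.
    Write x = 2794 + 20944·t and substitute into x ≡ 1 (mod 5): 20944·t ≡ 1 − 2794 = -2793 (mod 5).
    Reduce coefficients mod 5: 4·t ≡ 2 (mod 5).
    The inverse of 4 mod 5 is 4 (since 4·4 = 16 = 3·5 + 1), so t ≡ 4·2 = 8 ≡ 3 (mod 5).
    Then x = 2794 + 20944·3 = 65626, valid modulo lcm(20944, 5) = 104720: x ≡ 65626 (mod 104720).
Verify against each original: 65626 mod 16 = 10, 65626 mod 17 = 6, 65626 mod 7 = 1, 65626 mod 11 = 0, 65626 mod 5 = 1.

x ≡ 65626 (mod 104720).


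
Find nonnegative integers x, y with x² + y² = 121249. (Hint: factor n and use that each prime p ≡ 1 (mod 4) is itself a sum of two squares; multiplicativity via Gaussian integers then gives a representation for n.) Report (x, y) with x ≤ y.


Step 1: Factor n = 121249 = 29 · 37 · 113.
Step 2: Check the mod-4 condition on each prime factor: 29 ≡ 1 (mod 4), exponent 1; 37 ≡ 1 (mod 4), exponent 1; 113 ≡ 1 (mod 4), exponent 1.
All primes ≡ 3 (mod 4) appear to even exponent (or don't appear), so by the two-squares theorem n IS expressible as a sum of two squares.
Step 3: Build a representation. Here n = 29 · 37 · 113 is a product of primes ≡ 1 (mod 4). Each prime p ≡ 1 (mod 4) is itself a sum of two squares; find a² by testing p − a² for a perfect square:
  29: 29 − 1² = 28, 29 − 2² = 25 = 5² ⇒ 29 = 2² + 5².
  37: 37 − 1² = 36 = 6² ⇒ 37 = 1² + 6².
  113: 113 − 1² = 112, 113 − 2² = 109, 113 − 3² = 104, 113 − 4² = 97, 113 − 5² = 88, 113 − 6² = 77, 113 − 7² = 64 = 8² ⇒ 113 = 7² + 8².
  Combine using the Brahmagupta–Fibonacci identity (a² + b²)(c² + d²) = (ac − bd)² + (ad + bc)² = (ac + bd)² + (ad − bc)²:
  29 · 37 = 1073: from (2² + 5²)(1² + 6²), take (2·1 − 5·6, 2·6 + 5·1) = (2 − 30, 12 + 5) = (-28, 17); dropping signs (only squares matter) gives (28, 17); check 28² + 17² = 784 + 289 = 1073 ✓.
  1073 · 113 = 121249: from (28² + 17²)(7² + 8²), take (28·7 − 17·8, 28·8 + 17·7) = (196 − 136, 224 + 119) = (60, 343); check 60² + 343² = 3600 + 117649 = 121249 ✓.
Step 4: Order so x ≤ y and verify: 60² + 343² = 3600 + 117649 = 121249 = n. ✓

n = 121249 = 60² + 343² (one valid representation with x ≤ y).
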